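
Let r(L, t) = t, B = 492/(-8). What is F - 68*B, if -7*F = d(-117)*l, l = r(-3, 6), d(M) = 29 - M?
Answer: 28398/7 ≈ 4056.9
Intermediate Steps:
B = -123/2 (B = 492*(-⅛) = -123/2 ≈ -61.500)
l = 6
F = -876/7 (F = -(29 - 1*(-117))*6/7 = -(29 + 117)*6/7 = -146*6/7 = -⅐*876 = -876/7 ≈ -125.14)
F - 68*B = -876/7 - 68*(-123)/2 = -876/7 - 1*(-4182) = -876/7 + 4182 = 28398/7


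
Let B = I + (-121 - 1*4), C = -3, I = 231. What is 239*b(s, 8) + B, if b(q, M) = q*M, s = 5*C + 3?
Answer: -22838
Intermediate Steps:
s = -12 (s = 5*(-3) + 3 = -15 + 3 = -12)
B = 106 (B = 231 + (-121 - 1*4) = 231 + (-121 - 4) = 231 - 125 = 106)
b(q, M) = M*q
239*b(s, 8) + B = 239*(8*(-12)) + 106 = 239*(-96) + 106 = -22944 + 106 = -22838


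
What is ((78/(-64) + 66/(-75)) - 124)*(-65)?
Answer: 1311427/160 ≈ 8196.4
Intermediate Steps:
((78/(-64) + 66/(-75)) - 124)*(-65) = ((78*(-1/64) + 66*(-1/75)) - 124)*(-65) = ((-39/32 - 22/25) - 124)*(-65) = (-1679/800 - 124)*(-65) = -100879/800*(-65) = 1311427/160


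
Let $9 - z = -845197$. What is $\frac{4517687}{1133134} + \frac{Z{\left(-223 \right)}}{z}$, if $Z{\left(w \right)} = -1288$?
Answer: $\frac{1908458340965}{478865827802} \approx 3.9854$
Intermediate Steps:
$z = 845206$ ($z = 9 - -845197 = 9 + 845197 = 845206$)
$\frac{4517687}{1133134} + \frac{Z{\left(-223 \right)}}{z} = \frac{4517687}{1133134} - \frac{1288}{845206} = 4517687 \cdot \frac{1}{1133134} - \frac{644}{422603} = \frac{4517687}{1133134} - \frac{644}{422603} = \frac{1908458340965}{478865827802}$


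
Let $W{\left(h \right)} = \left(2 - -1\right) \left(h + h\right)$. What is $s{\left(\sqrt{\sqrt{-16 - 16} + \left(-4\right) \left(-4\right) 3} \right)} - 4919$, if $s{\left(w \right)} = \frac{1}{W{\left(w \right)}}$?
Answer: $-4919 + \frac{1}{12 \sqrt{12 + i \sqrt{2}}} \approx -4919.0 - 0.0014054 i$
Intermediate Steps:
$W{\left(h \right)} = 6 h$ ($W{\left(h \right)} = \left(2 + 1\right) 2 h = 3 \cdot 2 h = 6 h$)
$s{\left(w \right)} = \frac{1}{6 w}$
$s{\left(\sqrt{\sqrt{-16 - 16} + \left(-4\right) \left(-4\right) 3} \right)} - 4919 = \frac{1}{6 \sqrt{\sqrt{-16 - 16} + \left(-4\right) \left(-4\right) 3}} - 4919 = \frac{1}{6 \sqrt{\sqrt{-32} + 16 \cdot 3}} - 4919 = \frac{1}{6 \sqrt{4 i \sqrt{2} + 48}} - 4919 = \frac{1}{6 \sqrt{48 + 4 i \sqrt{2}}} - 4919 = -4919 + \frac{1}{6 \sqrt{48 + 4 i \sqrt{2}}}$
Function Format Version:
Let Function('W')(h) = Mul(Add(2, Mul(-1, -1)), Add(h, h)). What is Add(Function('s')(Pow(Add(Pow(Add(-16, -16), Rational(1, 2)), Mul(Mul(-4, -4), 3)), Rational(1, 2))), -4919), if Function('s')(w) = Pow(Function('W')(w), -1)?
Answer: Add(-4919, Mul(Rational(1, 12), Pow(Add(12, Mul(I, Pow(2, Rational(1, 2)))), Rational(-1, 2)))) ≈ Add(-4919.0, Mul(-0.0014054, I))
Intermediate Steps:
Function('W')(h) = Mul(6, h) (Function('W')(h) = Mul(Add(2, 1), Mul(2, h)) = Mul(3, Mul(2, h)) = Mul(6, h))
Function('s')(w) = Mul(Rational(1, 6), Pow(w, -1)) (Function('s')(w) = Pow(Mul(6, w), -1) = Mul(Rational(1, 6), Pow(w, -1)))
Add(Function('s')(Pow(Add(Pow(Add(-16, -16), Rational(1, 2)), Mul(Mul(-4, -4), 3)), Rational(1, 2))), -4919) = Add(Mul(Rational(1, 6), Pow(Pow(Add(Pow(Add(-16, -16), Rational(1, 2)), Mul(Mul(-4, -4), 3)), Rational(1, 2)), -1)), -4919) = Add(Mul(Rational(1, 6), Pow(Pow(Add(Pow(-32, Rational(1, 2)), Mul(16, 3)), Rational(1, 2)), -1)), -4919) = Add(Mul(Rational(1, 6), Pow(Pow(Add(Mul(4, I, Pow(2, Rational(1, 2))), 48), Rational(1, 2)), -1)), -4919) = Add(Mul(Rational(1, 6), Pow(Pow(Add(48, Mul(4, I, Pow(2, Rational(1, 2)))), Rational(1, 2)), -1)), -4919) = Add(Mul(Rational(1, 6), Pow(Add(48, Mul(4, I, Pow(2, Rational(1, 2)))), Rational(-1, 2))), -4919) = Add(-4919, Mul(Rational(1, 6), Pow(Add(48, Mul(4, I, Pow(2, Rational(1, 2)))), Rational(-1, 2))))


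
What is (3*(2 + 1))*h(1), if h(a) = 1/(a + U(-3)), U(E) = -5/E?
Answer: 27/8 ≈ 3.3750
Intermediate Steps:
h(a) = 1/(5/3 + a) (h(a) = 1/(a - 5/(-3)) = 1/(a - 5*(-⅓)) = 1/(a + 5/3) = 1/(5/3 + a))
(3*(2 + 1))*h(1) = (3*(2 + 1))*(3/(5 + 3*1)) = (3*3)*(3/(5 + 3)) = 9*(3/8) = 27/8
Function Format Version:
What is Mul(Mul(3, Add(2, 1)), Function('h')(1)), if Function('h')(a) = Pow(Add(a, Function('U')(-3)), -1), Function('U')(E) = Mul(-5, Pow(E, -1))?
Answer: Rational(27, 8) ≈ 3.3750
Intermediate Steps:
Function('h')(a) = Pow(Add(Rational(5, 3), a), -1) (Function('h')(a) = Pow(Add(a, Mul(-5, Pow(-3, -1))), -1) = Pow(Add(a, Mul(-5, Rational(-1, 3))), -1) = Pow(Add(a, Rational(5, 3)), -1) = Pow(Add(Rational(5, 3), a), -1))
Mul(Mul(3, Add(2, 1)), Function('h')(1)) = Mul(Mul(3, Add(2, 1)), Mul(3, Pow(Add(5, Mul(3, 1)), -1))) = Mul(Mul(3, 3), Mul(3, Pow(Add(5, 3), -1))) = Mul(9, Mul(3, Pow(8, -1))) = Mul(9, Mul(3, Rational(1, 8))) = Mul(9, Rational(3, 8)) = Rational(27, 8)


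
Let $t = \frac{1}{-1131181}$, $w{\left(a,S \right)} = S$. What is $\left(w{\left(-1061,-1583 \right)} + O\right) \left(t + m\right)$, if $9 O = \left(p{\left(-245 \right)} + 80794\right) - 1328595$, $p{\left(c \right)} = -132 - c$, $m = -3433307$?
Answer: $\frac{544551824083317120}{1131181} \approx 4.814 \cdot 10^{11}$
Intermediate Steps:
$t = - \frac{1}{1131181} \approx -8.8403 \cdot 10^{-7}$
$O = -138632$ ($O = \frac{\left(\left(-132 - -245\right) + 80794\right) - 1328595}{9} = \frac{\left(\left(-132 + 245\right) + 80794\right) - 1328595}{9} = \frac{\left(113 + 80794\right) - 1328595}{9} = \frac{80907 - 1328595}{9} = \frac{1}{9} \left(-1247688\right) = -138632$)
$\left(w{\left(-1061,-1583 \right)} + O\right) \left(t + m\right) = \left(-1583 - 138632\right) \left(- \frac{1}{1131181} - 3433307\right) = \left(-140215\right) \left(- \frac{3883691645568}{1131181}\right) = \frac{544551824083317120}{1131181}$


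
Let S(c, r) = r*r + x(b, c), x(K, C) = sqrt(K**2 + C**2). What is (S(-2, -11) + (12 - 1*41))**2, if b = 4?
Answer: 8484 + 368*sqrt(5) ≈ 9306.9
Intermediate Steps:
x(K, C) = sqrt(C**2 + K**2)
S(c, r) = r**2 + sqrt(16 + c**2) (S(c, r) = r*r + sqrt(c**2 + 4**2) = r**2 + sqrt(c**2 + 16) = r**2 + sqrt(16 + c**2))
(S(-2, -11) + (12 - 1*41))**2 = (((-11)**2 + sqrt(16 + (-2)**2)) + (12 - 1*41))**2 = ((121 + sqrt(16 + 4)) + (12 - 41))**2 = ((121 + sqrt(20)) - 29)**2 = ((121 + 2*sqrt(5)) - 29)**2 = (92 + 2*sqrt(5))**2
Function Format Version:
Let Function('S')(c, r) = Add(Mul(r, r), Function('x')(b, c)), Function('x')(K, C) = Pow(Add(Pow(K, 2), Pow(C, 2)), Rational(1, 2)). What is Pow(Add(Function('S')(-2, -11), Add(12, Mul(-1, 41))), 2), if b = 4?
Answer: Add(8484, Mul(368, Pow(5, Rational(1, 2)))) ≈ 9306.9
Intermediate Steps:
Function('x')(K, C) = Pow(Add(Pow(C, 2), Pow(K, 2)), Rational(1, 2))
Function('S')(c, r) = Add(Pow(r, 2), Pow(Add(16, Pow(c, 2)), Rational(1, 2))) (Function('S')(c, r) = Add(Mul(r, r), Pow(Add(Pow(c, 2), Pow(4, 2)), Rational(1, 2))) = Add(Pow(r, 2), Pow(Add(Pow(c, 2), 16), Rational(1, 2))) = Add(Pow(r, 2), Pow(Add(16, Pow(c, 2)), Rational(1, 2))))
Pow(Add(Function('S')(-2, -11), Add(12, Mul(-1, 41))), 2) = Pow(Add(Add(Pow(-11, 2), Pow(Add(16, Pow(-2, 2)), Rational(1, 2))), Add(12, Mul(-1, 41))), 2) = Pow(Add(Add(121, Pow(Add(16, 4), Rational(1, 2))), Add(12, -41)), 2) = Pow(Add(Add(121, Pow(20, Rational(1, 2))), -29), 2) = Pow(Add(Add(121, Mul(2, Pow(5, Rational(1, 2)))), -29), 2) = Pow(Add(92, Mul(2, Pow(5, Rational(1, 2)))), 2)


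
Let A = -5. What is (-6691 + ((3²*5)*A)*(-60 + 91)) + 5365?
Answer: -8301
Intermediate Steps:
(-6691 + ((3²*5)*A)*(-60 + 91)) + 5365 = (-6691 + ((3²*5)*(-5))*(-60 + 91)) + 5365 = (-6691 + ((9*5)*(-5))*31) + 5365 = (-6691 + (45*(-5))*31) + 5365 = (-6691 - 225*31) + 5365 = (-6691 - 6975) + 5365 = -13666 + 5365 = -8301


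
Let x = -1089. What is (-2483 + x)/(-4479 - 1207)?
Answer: 1786/2843 ≈ 0.62821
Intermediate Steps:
(-2483 + x)/(-4479 - 1207) = (-2483 - 1089)/(-4479 - 1207) = -3572/(-5686) = -3572*(-1/5686) = 1786/2843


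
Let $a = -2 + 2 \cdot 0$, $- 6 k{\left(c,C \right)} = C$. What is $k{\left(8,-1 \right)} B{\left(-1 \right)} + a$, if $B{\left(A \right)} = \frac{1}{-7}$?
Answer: $- \frac{85}{42} \approx -2.0238$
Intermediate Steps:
$k{\left(c,C \right)} = - \frac{C}{6}$
$B{\left(A \right)} = - \frac{1}{7}$
$a = -2$ ($a = -2 + 0 = -2$)
$k{\left(8,-1 \right)} B{\left(-1 \right)} + a = \left(- \frac{1}{6}\right) \left(-1\right) \left(- \frac{1}{7}\right) - 2 = \frac{1}{6} \left(- \frac{1}{7}\right) - 2 = - \frac{1}{42} - 2 = - \frac{85}{42}$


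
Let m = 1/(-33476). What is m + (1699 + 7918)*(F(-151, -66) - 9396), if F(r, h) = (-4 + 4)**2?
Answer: -3024935950033/33476 ≈ -9.0361e+7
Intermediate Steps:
F(r, h) = 0 (F(r, h) = 0**2 = 0)
m = -1/33476 ≈ -2.9872e-5
m + (1699 + 7918)*(F(-151, -66) - 9396) = -1/33476 + (1699 + 7918)*(0 - 9396) = -1/33476 + 9617*(-9396) = -1/33476 - 90361332 = -3024935950033/33476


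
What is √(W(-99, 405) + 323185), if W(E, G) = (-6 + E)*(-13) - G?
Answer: √324145 ≈ 569.34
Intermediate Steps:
W(E, G) = 78 - G - 13*E (W(E, G) = (78 - 13*E) - G = 78 - G - 13*E)
√(W(-99, 405) + 323185) = √((78 - 1*405 - 13*(-99)) + 323185) = √((78 - 405 + 1287) + 323185) = √(960 + 323185) = √324145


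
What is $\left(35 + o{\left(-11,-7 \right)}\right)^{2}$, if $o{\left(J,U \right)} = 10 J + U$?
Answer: $6724$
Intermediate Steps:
$o{\left(J,U \right)} = U + 10 J$
$\left(35 + o{\left(-11,-7 \right)}\right)^{2} = \left(35 + \left(-7 + 10 \left(-11\right)\right)\right)^{2} = \left(35 - 117\right)^{2} = \left(-82\right)^{2} = 6724$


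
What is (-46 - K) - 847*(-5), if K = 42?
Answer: 4147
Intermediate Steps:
(-46 - K) - 847*(-5) = (-46 - 1*42) - 847*(-5) = (-46 - 42) - 77*(-55) = -88 + 4235 = 4147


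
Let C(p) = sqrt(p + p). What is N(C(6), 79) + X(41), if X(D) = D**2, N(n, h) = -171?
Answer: 1510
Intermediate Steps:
C(p) = sqrt(2)*sqrt(p) (C(p) = sqrt(2*p) = sqrt(2)*sqrt(p))
N(C(6), 79) + X(41) = -171 + 41**2 = -171 + 1681 = 1510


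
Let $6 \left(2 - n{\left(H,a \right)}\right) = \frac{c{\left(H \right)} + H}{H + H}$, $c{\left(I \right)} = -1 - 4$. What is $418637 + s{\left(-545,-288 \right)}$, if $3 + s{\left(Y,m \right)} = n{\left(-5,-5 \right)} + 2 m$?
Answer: $\frac{2508359}{6} \approx 4.1806 \cdot 10^{5}$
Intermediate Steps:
$c{\left(I \right)} = -5$
$n{\left(H,a \right)} = 2 - \frac{-5 + H}{12 H}$ ($n{\left(H,a \right)} = 2 - \frac{\left(-5 + H\right) \frac{1}{H + H}}{6} = 2 - \frac{\left(-5 + H\right) \frac{1}{2 H}}{6} = 2 - \frac{\frac{1}{2} \frac{1}{H} \left(-5 + H\right)}{6} = 2 - \frac{-5 + H}{12 H}$)
$s{\left(Y,m \right)} = - \frac{7}{6} + 2 m$ ($s{\left(Y,m \right)} = -3 + \left(\frac{5 + 23 \left(-5\right)}{12 \left(-5\right)} + 2 m\right) = -3 + \left(\frac{1}{12} \left(- \frac{1}{5}\right) \left(5 - 115\right) + 2 m\right) = -3 + \left(\frac{1}{12} \left(- \frac{1}{5}\right) \left(-110\right) + 2 m\right) = -3 + \left(\frac{11}{6} + 2 m\right) = - \frac{7}{6} + 2 m$)
$418637 + s{\left(-545,-288 \right)} = 418637 + \left(- \frac{7}{6} + 2 \left(-288\right)\right) = 418637 - \frac{3463}{6} = \frac{2508359}{6}$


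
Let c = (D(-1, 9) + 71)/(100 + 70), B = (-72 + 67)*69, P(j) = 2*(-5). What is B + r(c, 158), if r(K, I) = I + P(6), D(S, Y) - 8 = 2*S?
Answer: -197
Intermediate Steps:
P(j) = -10
B = -345 (B = -5*69 = -345)
D(S, Y) = 8 + 2*S
c = 77/170 (c = ((8 + 2*(-1)) + 71)/(100 + 70) = ((8 - 2) + 71)/170 = (6 + 71)*(1/170) = 77*(1/170) = 77/170 ≈ 0.45294)
r(K, I) = -10 + I (r(K, I) = I - 10 = -10 + I)
B + r(c, 158) = -345 + (-10 + 158) = -345 + 148 = -197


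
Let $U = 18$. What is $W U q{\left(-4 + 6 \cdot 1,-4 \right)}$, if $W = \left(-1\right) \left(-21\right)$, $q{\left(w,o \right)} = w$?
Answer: $756$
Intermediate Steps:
$W = 21$
$W U q{\left(-4 + 6 \cdot 1,-4 \right)} = 21 \cdot 18 \left(-4 + 6 \cdot 1\right) = 378 \left(-4 + 6\right) = 378 \cdot 2 = 756$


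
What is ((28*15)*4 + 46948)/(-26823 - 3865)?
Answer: -12157/7672 ≈ -1.5846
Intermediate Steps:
((28*15)*4 + 46948)/(-26823 - 3865) = (420*4 + 46948)/(-30688) = (1680 + 46948)*(-1/30688) = 48628*(-1/30688) = -12157/7672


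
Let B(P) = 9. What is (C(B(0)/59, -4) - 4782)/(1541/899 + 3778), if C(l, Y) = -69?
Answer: -4361049/3397963 ≈ -1.2834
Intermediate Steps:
(C(B(0)/59, -4) - 4782)/(1541/899 + 3778) = (-69 - 4782)/(1541/899 + 3778) = -4851/(1541*(1/899) + 3778) = -4851/(1541/899 + 3778) = -4851/3397963/899 = -4851*899/3397963 = -4361049/3397963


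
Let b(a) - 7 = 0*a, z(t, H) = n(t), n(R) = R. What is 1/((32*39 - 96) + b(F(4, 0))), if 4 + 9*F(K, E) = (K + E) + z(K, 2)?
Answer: 1/1159 ≈ 0.00086281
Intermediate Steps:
z(t, H) = t
F(K, E) = -4/9 + E/9 + 2*K/9 (F(K, E) = -4/9 + ((K + E) + K)/9 = -4/9 + ((E + K) + K)/9 = -4/9 + (E + 2*K)/9 = -4/9 + (E/9 + 2*K/9) = -4/9 + E/9 + 2*K/9)
b(a) = 7 (b(a) = 7 + 0*a = 7 + 0 = 7)
1/((32*39 - 96) + b(F(4, 0))) = 1/((32*39 - 96) + 7) = 1/((1248 - 96) + 7) = 1/(1152 + 7) = 1/1159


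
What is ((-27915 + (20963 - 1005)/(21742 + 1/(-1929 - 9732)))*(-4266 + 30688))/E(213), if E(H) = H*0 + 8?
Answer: -5499781135022691/59654932 ≈ -9.2193e+7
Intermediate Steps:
E(H) = 8 (E(H) = 0 + 8 = 8)
((-27915 + (20963 - 1005)/(21742 + 1/(-1929 - 9732)))*(-4266 + 30688))/E(213) = ((-27915 + (20963 - 1005)/(21742 + 1/(-1929 - 9732)))*(-4266 + 30688))/8 = ((-27915 + 19958/(21742 + 1/(-11661)))*26422)*(⅛) = ((-27915 + 19958/(21742 - 1/11661))*26422)*(⅛) = ((-27915 + 19958/(253533461/11661))*26422)*(⅛) = ((-27915 + 19958*(11661/253533461))*26422)*(⅛) = ((-27915 + 13690014/14913733)*26422)*(⅛) = -416303166681/14913733*26422*(⅛) = -10999562270045382/14913733*⅛ = -5499781135022691/59654932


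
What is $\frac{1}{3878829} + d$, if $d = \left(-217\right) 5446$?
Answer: $- \frac{4583930293277}{3878829} \approx -1.1818 \cdot 10^{6}$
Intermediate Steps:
$d = -1181782$
$\frac{1}{3878829} + d = \frac{1}{3878829} - 1181782 = - \frac{4583930293277}{3878829}$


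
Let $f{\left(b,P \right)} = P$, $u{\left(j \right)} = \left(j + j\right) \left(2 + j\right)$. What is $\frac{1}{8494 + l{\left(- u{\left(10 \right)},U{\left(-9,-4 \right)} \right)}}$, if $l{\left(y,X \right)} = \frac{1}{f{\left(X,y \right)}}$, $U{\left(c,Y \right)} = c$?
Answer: $\frac{240}{2038559} \approx 0.00011773$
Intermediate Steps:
$u{\left(j \right)} = 2 j \left(2 + j\right)$
$l{\left(y,X \right)} = \frac{1}{y}$
$\frac{1}{8494 + l{\left(- u{\left(10 \right)},U{\left(-9,-4 \right)} \right)}} = \frac{1}{8494 + \frac{1}{\left(-1\right) 2 \cdot 10 \left(2 + 10\right)}} = \frac{1}{8494 + \frac{1}{\left(-1\right) 2 \cdot 10 \cdot 12}} = \frac{1}{8494 + \frac{1}{\left(-1\right) 240}} = \frac{1}{8494 + \frac{1}{-240}} = \frac{1}{8494 - \frac{1}{240}} = \frac{1}{\frac{2038559}{240}} = \frac{240}{2038559}$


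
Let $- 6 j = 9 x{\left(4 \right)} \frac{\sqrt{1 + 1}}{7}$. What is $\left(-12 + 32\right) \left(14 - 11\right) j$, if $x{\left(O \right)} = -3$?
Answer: $\frac{270 \sqrt{2}}{7} \approx 54.548$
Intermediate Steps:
$j = \frac{9 \sqrt{2}}{14}$ ($j = - \frac{9 \left(-3\right) \frac{\sqrt{1 + 1}}{7}}{6} = - \frac{\left(-27\right) \sqrt{2} \cdot \frac{1}{7}}{6} = - \frac{\left(-27\right) \frac{\sqrt{2}}{7}}{6} = - \frac{\left(- \frac{27}{7}\right) \sqrt{2}}{6} = \frac{9 \sqrt{2}}{14} \approx 0.90914$)
$\left(-12 + 32\right) \left(14 - 11\right) j = \left(-12 + 32\right) \left(14 - 11\right) \frac{9 \sqrt{2}}{14} = 20 \cdot 3 \frac{9 \sqrt{2}}{14} = 60 \frac{9 \sqrt{2}}{14} = \frac{270 \sqrt{2}}{7}$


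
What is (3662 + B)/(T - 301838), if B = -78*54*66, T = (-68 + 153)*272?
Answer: 137165/139359 ≈ 0.98426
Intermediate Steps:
T = 23120 (T = 85*272 = 23120)
B = -277992 (B = -4212*66 = -277992)
(3662 + B)/(T - 301838) = (3662 - 277992)/(23120 - 301838) = -274330/(-278718) = -274330*(-1/278718) = 137165/139359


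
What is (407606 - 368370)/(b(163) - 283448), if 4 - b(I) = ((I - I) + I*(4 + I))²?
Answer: -39236/741266285 ≈ -5.2931e-5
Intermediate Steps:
b(I) = 4 - I²*(4 + I)² (b(I) = 4 - ((I - I) + I*(4 + I))² = 4 - (0 + I*(4 + I))² = 4 - (I*(4 + I))² = 4 - I²*(4 + I)²)
(407606 - 368370)/(b(163) - 283448) = (407606 - 368370)/((4 - 1*163²*(4 + 163)²) - 283448) = 39236/((4 - 1*26569*167²) - 283448) = 39236/((4 - 1*26569*27889) - 283448) = 39236/((4 - 740982841) - 283448) = 39236/(-740982837 - 283448) = 39236/(-741266285) = 39236*(-1/741266285) = -39236/741266285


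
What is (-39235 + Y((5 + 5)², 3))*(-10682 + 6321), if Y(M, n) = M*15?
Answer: 164562335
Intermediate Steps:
Y(M, n) = 15*M
(-39235 + Y((5 + 5)², 3))*(-10682 + 6321) = (-39235 + 15*(5 + 5)²)*(-10682 + 6321) = (-39235 + 15*10²)*(-4361) = (-39235 + 15*100)*(-4361) = (-39235 + 1500)*(-4361) = -37735*(-4361) = 164562335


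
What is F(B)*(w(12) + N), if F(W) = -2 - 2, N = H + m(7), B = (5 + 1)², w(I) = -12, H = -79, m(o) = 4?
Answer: 348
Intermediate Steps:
B = 36 (B = 6² = 36)
N = -75 (N = -79 + 4 = -75)
F(W) = -4
F(B)*(w(12) + N) = -4*(-12 - 75) = -4*(-87) = 348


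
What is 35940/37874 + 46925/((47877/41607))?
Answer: 12324539880255/302215583 ≈ 40781.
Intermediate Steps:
35940/37874 + 46925/((47877/41607)) = 35940*(1/37874) + 46925/((47877*(1/41607))) = 17970/18937 + 46925/(15959/13869) = 17970/18937 + 46925*(13869/15959) = 17970/18937 + 650802825/15959 = 12324539880255/302215583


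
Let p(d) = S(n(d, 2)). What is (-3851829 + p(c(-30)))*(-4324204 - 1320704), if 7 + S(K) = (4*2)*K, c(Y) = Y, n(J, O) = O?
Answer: 21743169532560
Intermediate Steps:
S(K) = -7 + 8*K (S(K) = -7 + (4*2)*K = -7 + 8*K)
p(d) = 9 (p(d) = -7 + 8*2 = -7 + 16 = 9)
(-3851829 + p(c(-30)))*(-4324204 - 1320704) = (-3851829 + 9)*(-4324204 - 1320704) = -3851820*(-5644908) = 21743169532560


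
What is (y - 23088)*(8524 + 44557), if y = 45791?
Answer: 1205097943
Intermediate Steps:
(y - 23088)*(8524 + 44557) = (45791 - 23088)*(8524 + 44557) = 22703*53081 = 1205097943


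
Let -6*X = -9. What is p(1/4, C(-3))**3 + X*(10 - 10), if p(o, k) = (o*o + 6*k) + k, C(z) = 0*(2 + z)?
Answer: 1/4096 ≈ 0.00024414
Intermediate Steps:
X = 3/2 (X = -1/6*(-9) = 3/2 ≈ 1.5000)
C(z) = 0
p(o, k) = o**2 + 7*k (p(o, k) = (o**2 + 6*k) + k = o**2 + 7*k)
p(1/4, C(-3))**3 + X*(10 - 10) = ((1/4)**2 + 7*0)**3 + 3*(10 - 10)/2 = ((1*(1/4))**2 + 0)**3 + (3/2)*0 = ((1/4)**2 + 0)**3 + 0 = (1/16 + 0)**3 + 0 = (1/16)**3 + 0 = 1/4096 + 0 = 1/4096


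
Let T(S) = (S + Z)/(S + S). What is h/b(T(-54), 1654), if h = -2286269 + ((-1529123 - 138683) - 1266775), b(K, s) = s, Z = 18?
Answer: -2610425/827 ≈ -3156.5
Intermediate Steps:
T(S) = (18 + S)/(2*S) (T(S) = (S + 18)/(S + S) = (18 + S)/((2*S)) = (18 + S)*(1/(2*S)) = (18 + S)/(2*S))
h = -5220850 (h = -2286269 + (-1667806 - 1266775) = -2286269 - 2934581 = -5220850)
h/b(T(-54), 1654) = -5220850/1654 = -5220850*1/1654 = -2610425/827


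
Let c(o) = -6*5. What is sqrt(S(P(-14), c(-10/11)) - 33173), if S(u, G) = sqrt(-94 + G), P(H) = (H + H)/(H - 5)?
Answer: sqrt(-33173 + 2*I*sqrt(31)) ≈ 0.031 + 182.13*I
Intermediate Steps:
c(o) = -30
P(H) = 2*H/(-5 + H) (P(H) = (2*H)/(-5 + H) = 2*H/(-5 + H))
sqrt(S(P(-14), c(-10/11)) - 33173) = sqrt(sqrt(-94 - 30) - 33173) = sqrt(sqrt(-124) - 33173) = sqrt(2*I*sqrt(31) - 33173) = sqrt(-33173 + 2*I*sqrt(31))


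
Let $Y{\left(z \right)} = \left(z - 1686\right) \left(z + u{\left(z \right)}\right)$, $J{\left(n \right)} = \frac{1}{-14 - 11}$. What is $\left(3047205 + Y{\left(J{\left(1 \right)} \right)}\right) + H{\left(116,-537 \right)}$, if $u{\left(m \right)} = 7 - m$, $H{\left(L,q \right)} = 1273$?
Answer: $\frac{75916893}{25} \approx 3.0367 \cdot 10^{6}$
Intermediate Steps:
$J{\left(n \right)} = - \frac{1}{25}$ ($J{\left(n \right)} = \frac{1}{-14 - 11} = \frac{1}{-25} = - \frac{1}{25}$)
$Y{\left(z \right)} = -11802 + 7 z$ ($Y{\left(z \right)} = \left(z - 1686\right) \left(z - \left(-7 + z\right)\right) = \left(-1686 + z\right) 7 = -11802 + 7 z$)
$\left(3047205 + Y{\left(J{\left(1 \right)} \right)}\right) + H{\left(116,-537 \right)} = \left(3047205 + \left(-11802 + 7 \left(- \frac{1}{25}\right)\right)\right) + 1273 = \left(3047205 - \frac{295057}{25}\right) + 1273 = \frac{75885068}{25} + 1273 = \frac{75916893}{25}$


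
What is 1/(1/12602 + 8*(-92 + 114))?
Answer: 12602/2217953 ≈ 0.0056818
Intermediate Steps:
1/(1/12602 + 8*(-92 + 114)) = 1/(1/12602 + 8*22) = 1/(1/12602 + 176) = 1/(2217953/12602) = 12602/2217953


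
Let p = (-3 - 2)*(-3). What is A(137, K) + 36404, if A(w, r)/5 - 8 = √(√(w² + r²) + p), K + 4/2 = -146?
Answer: 36444 + 5*√(15 + √40673) ≈ 36518.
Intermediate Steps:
K = -148 (K = -2 - 146 = -148)
p = 15 (p = -5*(-3) = 15)
A(w, r) = 40 + 5*√(15 + √(r² + w²)) (A(w, r) = 40 + 5*√(√(w² + r²) + 15) = 40 + 5*√(√(r² + w²) + 15) = 40 + 5*√(15 + √(r² + w²)))
A(137, K) + 36404 = (40 + 5*√(15 + √((-148)² + 137²))) + 36404 = (40 + 5*√(15 + √(21904 + 18769))) + 36404 = (40 + 5*√(15 + √40673)) + 36404 = 36444 + 5*√(15 + √40673)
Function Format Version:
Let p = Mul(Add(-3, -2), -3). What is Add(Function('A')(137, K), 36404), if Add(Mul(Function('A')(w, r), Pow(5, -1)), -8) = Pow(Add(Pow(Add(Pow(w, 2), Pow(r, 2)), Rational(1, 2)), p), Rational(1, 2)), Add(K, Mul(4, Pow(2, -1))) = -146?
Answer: Add(36444, Mul(5, Pow(Add(15, Pow(40673, Rational(1, 2))), Rational(1, 2)))) ≈ 36518.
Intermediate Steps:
K = -148 (K = Add(-2, -146) = -148)
p = 15 (p = Mul(-5, -3) = 15)
Function('A')(w, r) = Add(40, Mul(5, Pow(Add(15, Pow(Add(Pow(r, 2), Pow(w, 2)), Rational(1, 2))), Rational(1, 2)))) (Function('A')(w, r) = Add(40, Mul(5, Pow(Add(Pow(Add(Pow(w, 2), Pow(r, 2)), Rational(1, 2)), 15), Rational(1, 2)))) = Add(40, Mul(5, Pow(Add(Pow(Add(Pow(r, 2), Pow(w, 2)), Rational(1, 2)), 15), Rational(1, 2)))) = Add(40, Mul(5, Pow(Add(15, Pow(Add(Pow(r, 2), Pow(w, 2)), Rational(1, 2))), Rational(1, 2)))))
Add(Function('A')(137, K), 36404) = Add(Add(40, Mul(5, Pow(Add(15, Pow(Add(Pow(-148, 2), Pow(137, 2)), Rational(1, 2))), Rational(1, 2)))), 36404) = Add(Add(40, Mul(5, Pow(Add(15, Pow(Add(21904, 18769), Rational(1, 2))), Rational(1, 2)))), 36404) = Add(Add(40, Mul(5, Pow(Add(15, Pow(40673, Rational(1, 2))), Rational(1, 2)))), 36404) = Add(36444, Mul(5, Pow(Add(15, Pow(40673, Rational(1, 2))), Rational(1, 2))))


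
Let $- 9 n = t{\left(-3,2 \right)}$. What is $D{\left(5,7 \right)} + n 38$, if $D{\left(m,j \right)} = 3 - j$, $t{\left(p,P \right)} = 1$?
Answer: $- \frac{74}{9} \approx -8.2222$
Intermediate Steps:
$n = - \frac{1}{9}$ ($n = \left(- \frac{1}{9}\right) 1 = - \frac{1}{9} \approx -0.11111$)
$D{\left(5,7 \right)} + n 38 = \left(3 - 7\right) - \frac{38}{9} = -4 - \frac{38}{9} = - \frac{74}{9}$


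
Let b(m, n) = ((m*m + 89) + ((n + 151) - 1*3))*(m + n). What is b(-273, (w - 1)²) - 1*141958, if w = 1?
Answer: -20553076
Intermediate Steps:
b(m, n) = (m + n)*(237 + n + m²) (b(m, n) = ((m² + 89) + ((151 + n) - 3))*(m + n) = ((89 + m²) + (148 + n))*(m + n) = (237 + n + m²)*(m + n) = (m + n)*(237 + n + m²))
b(-273, (w - 1)²) - 1*141958 = ((-273)³ + ((1 - 1)²)² + 237*(-273) + 237*(1 - 1)² - 273*(1 - 1)² + (1 - 1)²*(-273)²) - 1*141958 = (-20346417 + (0²)² - 64701 + 237*0² - 273*0² + 0²*74529) - 141958 = (-20346417 + 0² - 64701 + 237*0 - 273*0 + 0*74529) - 141958 = (-20346417 + 0 - 64701 + 0 + 0 + 0) - 141958 = -20411118 - 141958 = -20553076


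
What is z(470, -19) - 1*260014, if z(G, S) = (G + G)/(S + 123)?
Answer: -6760129/26 ≈ -2.6001e+5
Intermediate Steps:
z(G, S) = 2*G/(123 + S) (z(G, S) = (2*G)/(123 + S) = 2*G/(123 + S))
z(470, -19) - 1*260014 = 2*470/(123 - 19) - 1*260014 = 2*470/104 - 260014 = 2*470*(1/104) - 260014 = 235/26 - 260014 = -6760129/26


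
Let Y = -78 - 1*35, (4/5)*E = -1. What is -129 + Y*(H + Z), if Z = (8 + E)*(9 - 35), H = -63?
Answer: 53643/2 ≈ 26822.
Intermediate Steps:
E = -5/4 (E = (5/4)*(-1) = -5/4 ≈ -1.2500)
Z = -351/2 (Z = (8 - 5/4)*(9 - 35) = (27/4)*(-26) = -351/2 ≈ -175.50)
Y = -113 (Y = -78 - 35 = -113)
-129 + Y*(H + Z) = -129 - 113*(-63 - 351/2) = -129 - 113*(-477/2) = -129 + 53901/2 = 53643/2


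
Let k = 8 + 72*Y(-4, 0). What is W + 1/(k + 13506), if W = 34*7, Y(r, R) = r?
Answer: 3147789/13226 ≈ 238.00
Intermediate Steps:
k = -280 (k = 8 + 72*(-4) = 8 - 288 = -280)
W = 238
W + 1/(k + 13506) = 238 + 1/(-280 + 13506) = 238 + 1/13226 = 3147789/13226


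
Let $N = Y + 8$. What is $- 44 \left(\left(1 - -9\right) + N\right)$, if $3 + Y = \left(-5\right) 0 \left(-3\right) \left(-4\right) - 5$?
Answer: $-440$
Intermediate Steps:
$Y = -8$ ($Y = -3 - \left(5 - \left(-5\right) 0 \left(-3\right) \left(-4\right)\right) = -3 - \left(5 - 0 \left(-3\right) \left(-4\right)\right) = -3 + \left(0 \left(-4\right) - 5\right) = -3 + \left(0 - 5\right) = -3 - 5 = -8$)
$N = 0$ ($N = -8 + 8 = 0$)
$- 44 \left(\left(1 - -9\right) + N\right) = - 44 \left(\left(1 - -9\right) + 0\right) = - 44 \left(\left(1 + 9\right) + 0\right) = - 44 \left(10 + 0\right) = \left(-44\right) 10 = -440$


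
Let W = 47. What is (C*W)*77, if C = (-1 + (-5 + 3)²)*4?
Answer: 43428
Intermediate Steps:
C = 12 (C = (-1 + (-2)²)*4 = (-1 + 4)*4 = 3*4 = 12)
(C*W)*77 = (12*47)*77 = 564*77 = 43428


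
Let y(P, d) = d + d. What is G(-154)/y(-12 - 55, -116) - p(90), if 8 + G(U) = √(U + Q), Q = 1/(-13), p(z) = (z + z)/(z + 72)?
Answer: -281/261 - I*√26039/3016 ≈ -1.0766 - 0.053503*I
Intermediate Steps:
y(P, d) = 2*d
p(z) = 2*z/(72 + z) (p(z) = (2*z)/(72 + z) = 2*z/(72 + z))
Q = -1/13 ≈ -0.076923
G(U) = -8 + √(-1/13 + U) (G(U) = -8 + √(U - 1/13) = -8 + √(-1/13 + U))
G(-154)/y(-12 - 55, -116) - p(90) = (-8 + √(-13 + 169*(-154))/13)/((2*(-116))) - 2*90/(72 + 90) = (-8 + √(-13 - 26026)/13)/(-232) - 2*90/162 = (-8 + √(-26039)/13)*(-1/232) - 2*90/162 = (-8 + (I*√26039)/13)*(-1/232) - 1*10/9 = (-8 + I*√26039/13)*(-1/232) - 10/9 = (1/29 - I*√26039/3016) - 10/9 = -281/261 - I*√26039/3016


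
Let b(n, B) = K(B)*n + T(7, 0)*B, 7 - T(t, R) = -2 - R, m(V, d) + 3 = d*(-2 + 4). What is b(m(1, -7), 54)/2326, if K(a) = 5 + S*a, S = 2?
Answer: -1435/2326 ≈ -0.61694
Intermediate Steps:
m(V, d) = -3 + 2*d (m(V, d) = -3 + d*(-2 + 4) = -3 + d*2 = -3 + 2*d)
K(a) = 5 + 2*a
T(t, R) = 9 + R (T(t, R) = 7 - (-2 - R) = 7 + (2 + R) = 9 + R)
b(n, B) = 9*B + n*(5 + 2*B) (b(n, B) = (5 + 2*B)*n + (9 + 0)*B = n*(5 + 2*B) + 9*B = 9*B + n*(5 + 2*B))
b(m(1, -7), 54)/2326 = (9*54 + (-3 + 2*(-7))*(5 + 2*54))/2326 = (486 + (-3 - 14)*(5 + 108))*(1/2326) = (486 - 17*113)*(1/2326) = (486 - 1921)*(1/2326) = -1435*1/2326 = -1435/2326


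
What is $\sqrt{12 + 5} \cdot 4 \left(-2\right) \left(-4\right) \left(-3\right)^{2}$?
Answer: $288 \sqrt{17} \approx 1187.5$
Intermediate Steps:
$\sqrt{12 + 5} \cdot 4 \left(-2\right) \left(-4\right) \left(-3\right)^{2} = \sqrt{17} \left(\left(-8\right) \left(-4\right)\right) 9 = \sqrt{17} \cdot 32 \cdot 9 = 32 \sqrt{17} \cdot 9 = 288 \sqrt{17}$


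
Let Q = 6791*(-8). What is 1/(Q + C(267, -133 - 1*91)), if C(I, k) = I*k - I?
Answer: -1/114403 ≈ -8.7410e-6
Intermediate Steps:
C(I, k) = -I + I*k
Q = -54328
1/(Q + C(267, -133 - 1*91)) = 1/(-54328 + 267*(-1 + (-133 - 1*91))) = 1/(-54328 + 267*(-1 + (-133 - 91))) = 1/(-54328 + 267*(-1 - 224)) = 1/(-54328 + 267*(-225)) = 1/(-54328 - 60075) = 1/(-114403) = -1/114403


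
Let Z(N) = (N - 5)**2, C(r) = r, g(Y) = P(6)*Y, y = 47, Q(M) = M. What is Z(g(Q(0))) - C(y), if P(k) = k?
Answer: -22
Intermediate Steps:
g(Y) = 6*Y
Z(N) = (-5 + N)**2
Z(g(Q(0))) - C(y) = (-5 + 6*0)**2 - 1*47 = (-5 + 0)**2 - 47 = (-5)**2 - 47 = 25 - 47 = -22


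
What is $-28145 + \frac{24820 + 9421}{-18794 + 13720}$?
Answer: $- \frac{142841971}{5074} \approx -28152.0$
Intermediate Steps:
$-28145 + \frac{24820 + 9421}{-18794 + 13720} = -28145 + \frac{34241}{-5074} = -28145 + 34241 \left(- \frac{1}{5074}\right) = -28145 - \frac{34241}{5074} = - \frac{142841971}{5074}$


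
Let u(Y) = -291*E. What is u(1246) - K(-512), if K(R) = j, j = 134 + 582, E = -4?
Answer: 448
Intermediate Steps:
j = 716
K(R) = 716
u(Y) = 1164 (u(Y) = -291*(-4) = 1164)
u(1246) - K(-512) = 1164 - 1*716 = 1164 - 716 = 448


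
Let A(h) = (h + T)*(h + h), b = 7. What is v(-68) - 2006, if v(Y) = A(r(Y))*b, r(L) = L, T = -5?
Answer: 67490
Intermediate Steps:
A(h) = 2*h*(-5 + h) (A(h) = (h - 5)*(h + h) = (-5 + h)*(2*h) = 2*h*(-5 + h))
v(Y) = 14*Y*(-5 + Y) (v(Y) = (2*Y*(-5 + Y))*7 = 14*Y*(-5 + Y))
v(-68) - 2006 = 14*(-68)*(-5 - 68) - 2006 = 14*(-68)*(-73) - 2006 = 69496 - 2006 = 67490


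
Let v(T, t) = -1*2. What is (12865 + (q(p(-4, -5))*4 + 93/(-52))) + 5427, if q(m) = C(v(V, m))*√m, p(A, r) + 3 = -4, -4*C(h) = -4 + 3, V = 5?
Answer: 951091/52 + I*√7 ≈ 18290.0 + 2.6458*I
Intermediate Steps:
v(T, t) = -2
C(h) = ¼ (C(h) = -(-4 + 3)/4 = -¼*(-1) = ¼)
p(A, r) = -7 (p(A, r) = -3 - 4 = -7)
q(m) = √m/4
(12865 + (q(p(-4, -5))*4 + 93/(-52))) + 5427 = (12865 + ((√(-7)/4)*4 + 93/(-52))) + 5427 = (12865 + (((I*√7)/4)*4 + 93*(-1/52))) + 5427 = (12865 + ((I*√7/4)*4 - 93/52)) + 5427 = (12865 + (I*√7 - 93/52)) + 5427 = (12865 + (-93/52 + I*√7)) + 5427 = (668887/52 + I*√7) + 5427 = 951091/52 + I*√7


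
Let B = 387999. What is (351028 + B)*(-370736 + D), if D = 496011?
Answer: 92581607425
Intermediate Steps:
(351028 + B)*(-370736 + D) = (351028 + 387999)*(-370736 + 496011) = 739027*125275 = 92581607425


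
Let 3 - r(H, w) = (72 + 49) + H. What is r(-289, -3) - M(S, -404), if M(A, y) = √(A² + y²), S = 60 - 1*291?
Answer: 171 - √216577 ≈ -294.38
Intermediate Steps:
S = -231 (S = 60 - 291 = -231)
r(H, w) = -118 - H (r(H, w) = 3 - ((72 + 49) + H) = 3 - (121 + H) = 3 + (-121 - H) = -118 - H)
r(-289, -3) - M(S, -404) = (-118 - 1*(-289)) - √((-231)² + (-404)²) = (-118 + 289) - √(53361 + 163216) = 171 - √216577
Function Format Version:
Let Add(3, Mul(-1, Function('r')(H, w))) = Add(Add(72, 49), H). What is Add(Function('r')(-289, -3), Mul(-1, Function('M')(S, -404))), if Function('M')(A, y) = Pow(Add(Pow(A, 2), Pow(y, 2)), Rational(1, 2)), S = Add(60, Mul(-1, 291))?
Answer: Add(171, Mul(-1, Pow(216577, Rational(1, 2)))) ≈ -294.38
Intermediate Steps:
S = -231 (S = Add(60, -291) = -231)
Function('r')(H, w) = Add(-118, Mul(-1, H)) (Function('r')(H, w) = Add(3, Mul(-1, Add(Add(72, 49), H))) = Add(3, Mul(-1, Add(121, H))) = Add(3, Add(-121, Mul(-1, H))) = Add(-118, Mul(-1, H)))
Add(Function('r')(-289, -3), Mul(-1, Function('M')(S, -404))) = Add(Add(-118, Mul(-1, -289)), Mul(-1, Pow(Add(Pow(-231, 2), Pow(-404, 2)), Rational(1, 2)))) = Add(Add(-118, 289), Mul(-1, Pow(Add(53361, 163216), Rational(1, 2)))) = Add(171, Mul(-1, Pow(216577, Rational(1, 2))))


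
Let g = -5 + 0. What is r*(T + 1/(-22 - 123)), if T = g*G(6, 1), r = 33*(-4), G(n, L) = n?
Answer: 574332/145 ≈ 3960.9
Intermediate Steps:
r = -132
g = -5
T = -30 (T = -5*6 = -30)
r*(T + 1/(-22 - 123)) = -132*(-30 + 1/(-22 - 123)) = -132*(-30 + 1/(-145)) = -132*(-30 - 1/145) = -132*(-4351/145) = 574332/145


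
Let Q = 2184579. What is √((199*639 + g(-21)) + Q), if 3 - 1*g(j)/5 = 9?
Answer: √2311710 ≈ 1520.4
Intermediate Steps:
g(j) = -30 (g(j) = 15 - 5*9 = 15 - 45 = -30)
√((199*639 + g(-21)) + Q) = √((199*639 - 30) + 2184579) = √((127161 - 30) + 2184579) = √(127131 + 2184579) = √2311710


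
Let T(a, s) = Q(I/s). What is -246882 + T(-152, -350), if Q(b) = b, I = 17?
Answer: -86408717/350 ≈ -2.4688e+5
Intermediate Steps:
T(a, s) = 17/s
-246882 + T(-152, -350) = -246882 + 17/(-350) = -246882 + 17*(-1/350) = -246882 - 17/350 = -86408717/350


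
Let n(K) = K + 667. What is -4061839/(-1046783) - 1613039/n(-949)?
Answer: 1689647242135/295192806 ≈ 5723.9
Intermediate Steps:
n(K) = 667 + K
-4061839/(-1046783) - 1613039/n(-949) = -4061839/(-1046783) - 1613039/(667 - 949) = -4061839*(-1/1046783) - 1613039/(-282) = 4061839/1046783 - 1613039*(-1/282) = 4061839/1046783 + 1613039/282 = 1689647242135/295192806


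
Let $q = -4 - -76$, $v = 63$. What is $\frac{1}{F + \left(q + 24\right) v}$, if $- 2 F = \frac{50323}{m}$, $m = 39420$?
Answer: $\frac{78840}{476773997} \approx 0.00016536$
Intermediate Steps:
$q = 72$ ($q = -4 + 76 = 72$)
$F = - \frac{50323}{78840}$ ($F = - \frac{50323 \cdot \frac{1}{39420}}{2} = \left(- \frac{1}{2}\right) \frac{50323}{39420} = - \frac{50323}{78840} \approx -0.63829$)
$\frac{1}{F + \left(q + 24\right) v} = \frac{1}{- \frac{50323}{78840} + \left(72 + 24\right) 63} = \frac{1}{- \frac{50323}{78840} + 96 \cdot 63} = \frac{1}{- \frac{50323}{78840} + 6048} = \frac{1}{\frac{476773997}{78840}} = \frac{78840}{476773997}$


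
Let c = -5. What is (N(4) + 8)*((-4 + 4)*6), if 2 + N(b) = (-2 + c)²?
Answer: 0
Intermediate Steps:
N(b) = 47 (N(b) = -2 + (-2 - 5)² = -2 + (-7)² = -2 + 49 = 47)
(N(4) + 8)*((-4 + 4)*6) = (47 + 8)*((-4 + 4)*6) = 55*(0*6) = 55*0 = 0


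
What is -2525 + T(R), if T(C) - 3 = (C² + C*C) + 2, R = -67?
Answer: 6458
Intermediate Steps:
T(C) = 5 + 2*C² (T(C) = 3 + ((C² + C*C) + 2) = 3 + ((C² + C²) + 2) = 3 + (2*C² + 2) = 3 + (2 + 2*C²) = 5 + 2*C²)
-2525 + T(R) = -2525 + (5 + 2*(-67)²) = -2525 + (5 + 2*4489) = -2525 + (5 + 8978) = -2525 + 8983 = 6458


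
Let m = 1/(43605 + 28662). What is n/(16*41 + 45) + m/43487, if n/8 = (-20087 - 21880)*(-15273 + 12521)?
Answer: 2903660363012019389/2203015195329 ≈ 1.3180e+6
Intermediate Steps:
n = 923945472 (n = 8*((-20087 - 21880)*(-15273 + 12521)) = 8*(-41967*(-2752)) = 8*115493184 = 923945472)
m = 1/72267 ≈ 1.3838e-5
n/(16*41 + 45) + m/43487 = 923945472/(16*41 + 45) + (1/72267)/43487 = 923945472/(656 + 45) + (1/72267)*(1/43487) = 923945472/701 + 1/3142675029 = 2903660363012019389/2203015195329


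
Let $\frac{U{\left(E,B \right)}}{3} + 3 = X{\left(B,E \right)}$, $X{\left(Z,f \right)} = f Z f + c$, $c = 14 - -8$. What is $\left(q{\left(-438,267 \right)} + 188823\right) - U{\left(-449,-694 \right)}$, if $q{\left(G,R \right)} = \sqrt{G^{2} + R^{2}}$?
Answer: $419922048 + 39 \sqrt{173} \approx 4.1992 \cdot 10^{8}$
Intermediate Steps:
$c = 22$ ($c = 14 + 8 = 22$)
$X{\left(Z,f \right)} = 22 + Z f^{2}$ ($X{\left(Z,f \right)} = f Z f + 22 = Z f f + 22 = Z f^{2} + 22 = 22 + Z f^{2}$)
$U{\left(E,B \right)} = 57 + 3 B E^{2}$ ($U{\left(E,B \right)} = -9 + 3 \left(22 + B E^{2}\right) = -9 + \left(66 + 3 B E^{2}\right) = 57 + 3 B E^{2}$)
$\left(q{\left(-438,267 \right)} + 188823\right) - U{\left(-449,-694 \right)} = \left(\sqrt{\left(-438\right)^{2} + 267^{2}} + 188823\right) - \left(57 + 3 \left(-694\right) \left(-449\right)^{2}\right) = \left(\sqrt{191844 + 71289} + 188823\right) - \left(57 + 3 \left(-694\right) 201601\right) = \left(\sqrt{263133} + 188823\right) - \left(57 - 419733282\right) = \left(39 \sqrt{173} + 188823\right) - -419733225 = \left(188823 + 39 \sqrt{173}\right) + 419733225 = 419922048 + 39 \sqrt{173}$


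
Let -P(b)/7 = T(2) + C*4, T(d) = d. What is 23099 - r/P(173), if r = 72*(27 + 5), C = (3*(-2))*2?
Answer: 3717787/161 ≈ 23092.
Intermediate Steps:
C = -12 (C = -6*2 = -12)
P(b) = 322 (P(b) = -7*(2 - 12*4) = -7*(2 - 48) = -7*(-46) = 322)
r = 2304 (r = 72*32 = 2304)
23099 - r/P(173) = 23099 - 2304/322 = 23099 - 1*1152/161 = 23099 - 1152/161 = 3717787/161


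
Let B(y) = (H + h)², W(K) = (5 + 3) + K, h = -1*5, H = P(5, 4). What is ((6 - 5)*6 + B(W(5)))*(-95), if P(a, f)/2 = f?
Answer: -1425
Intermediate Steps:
P(a, f) = 2*f
H = 8 (H = 2*4 = 8)
h = -5
W(K) = 8 + K
B(y) = 9 (B(y) = (8 - 5)² = 3² = 9)
((6 - 5)*6 + B(W(5)))*(-95) = ((6 - 5)*6 + 9)*(-95) = (1*6 + 9)*(-95) = (6 + 9)*(-95) = 15*(-95) = -1425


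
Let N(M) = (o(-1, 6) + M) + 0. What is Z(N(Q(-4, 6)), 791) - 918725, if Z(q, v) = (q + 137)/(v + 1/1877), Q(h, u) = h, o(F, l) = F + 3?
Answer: -1364038103905/1484708 ≈ -9.1873e+5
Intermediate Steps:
o(F, l) = 3 + F
N(M) = 2 + M (N(M) = ((3 - 1) + M) + 0 = (2 + M) + 0 = 2 + M)
Z(q, v) = (137 + q)/(1/1877 + v) (Z(q, v) = (137 + q)/(v + 1/1877) = (137 + q)/(1/1877 + v))
Z(N(Q(-4, 6)), 791) - 918725 = 1877*(137 + (2 - 4))/(1 + 1877*791) - 918725 = 1877*(137 - 2)/(1 + 1484707) - 918725 = 1877*135/1484708 - 918725 = 1877*(1/1484708)*135 - 918725 = 253395/1484708 - 918725 = -1364038103905/1484708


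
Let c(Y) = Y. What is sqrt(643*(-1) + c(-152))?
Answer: I*sqrt(795) ≈ 28.196*I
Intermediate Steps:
sqrt(643*(-1) + c(-152)) = sqrt(643*(-1) - 152) = sqrt(-643 - 152) = sqrt(-795) = I*sqrt(795)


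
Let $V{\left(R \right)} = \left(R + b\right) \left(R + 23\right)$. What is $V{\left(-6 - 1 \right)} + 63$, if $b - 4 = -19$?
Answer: $-289$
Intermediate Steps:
$b = -15$ ($b = 4 - 19 = -15$)
$V{\left(R \right)} = \left(-15 + R\right) \left(23 + R\right)$ ($V{\left(R \right)} = \left(R - 15\right) \left(R + 23\right) = \left(-15 + R\right) \left(23 + R\right)$)
$V{\left(-6 - 1 \right)} + 63 = \left(-345 + \left(-6 - 1\right)^{2} + 8 \left(-6 - 1\right)\right) + 63 = \left(-345 + \left(-7\right)^{2} + 8 \left(-7\right)\right) + 63 = \left(-345 + 49 - 56\right) + 63 = -352 + 63 = -289$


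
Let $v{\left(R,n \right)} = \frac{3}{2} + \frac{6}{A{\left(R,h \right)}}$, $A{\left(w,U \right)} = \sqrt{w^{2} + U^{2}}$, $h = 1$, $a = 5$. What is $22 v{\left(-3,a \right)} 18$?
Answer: $594 + \frac{1188 \sqrt{10}}{5} \approx 1345.4$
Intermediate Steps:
$A{\left(w,U \right)} = \sqrt{U^{2} + w^{2}}$
$v{\left(R,n \right)} = \frac{3}{2} + \frac{6}{\sqrt{1 + R^{2}}}$ ($v{\left(R,n \right)} = \frac{3}{2} + \frac{6}{\sqrt{1^{2} + R^{2}}} = 3 \cdot \frac{1}{2} + \frac{6}{\sqrt{1 + R^{2}}} = \frac{3}{2} + \frac{6}{\sqrt{1 + R^{2}}}$)
$22 v{\left(-3,a \right)} 18 = 22 \left(\frac{3}{2} + \frac{6}{\sqrt{1 + \left(-3\right)^{2}}}\right) 18 = 22 \left(\frac{3}{2} + \frac{6}{\sqrt{1 + 9}}\right) 18 = 22 \left(\frac{3}{2} + \frac{6}{\sqrt{10}}\right) 18 = 22 \left(\frac{3}{2} + 6 \frac{\sqrt{10}}{10}\right) 18 = 22 \left(\frac{3}{2} + \frac{3 \sqrt{10}}{5}\right) 18 = \left(33 + \frac{66 \sqrt{10}}{5}\right) 18 = 594 + \frac{1188 \sqrt{10}}{5}$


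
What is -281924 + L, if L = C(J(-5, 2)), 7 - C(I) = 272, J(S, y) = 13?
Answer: -282189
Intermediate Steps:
C(I) = -265 (C(I) = 7 - 1*272 = 7 - 272 = -265)
L = -265
-281924 + L = -281924 - 265 = -282189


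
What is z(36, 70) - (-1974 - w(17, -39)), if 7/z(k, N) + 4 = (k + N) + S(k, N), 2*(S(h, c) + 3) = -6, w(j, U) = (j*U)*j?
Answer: -892505/96 ≈ -9296.9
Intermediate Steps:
w(j, U) = U*j² (w(j, U) = (U*j)*j = U*j²)
S(h, c) = -6 (S(h, c) = -3 + (½)*(-6) = -3 - 3 = -6)
z(k, N) = 7/(-10 + N + k) (z(k, N) = 7/(-4 + ((k + N) - 6)) = 7/(-4 + ((N + k) - 6)) = 7/(-4 + (-6 + N + k)) = 7/(-10 + N + k))
z(36, 70) - (-1974 - w(17, -39)) = 7/(-10 + 70 + 36) - (-1974 - (-39)*17²) = 7/96 - (-1974 - (-39)*289) = 7*(1/96) - (-1974 - 1*(-11271)) = 7/96 - (-1974 + 11271) = 7/96 - 1*9297 = 7/96 - 9297 = -892505/96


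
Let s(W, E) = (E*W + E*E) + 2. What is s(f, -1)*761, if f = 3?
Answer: 0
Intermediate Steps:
s(W, E) = 2 + E² + E*W (s(W, E) = (E*W + E²) + 2 = (E² + E*W) + 2 = 2 + E² + E*W)
s(f, -1)*761 = (2 + (-1)² - 1*3)*761 = (2 + 1 - 3)*761 = 0*761 = 0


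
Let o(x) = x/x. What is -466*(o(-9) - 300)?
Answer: 139334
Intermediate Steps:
o(x) = 1
-466*(o(-9) - 300) = -466*(1 - 300) = -466*(-299) = 139334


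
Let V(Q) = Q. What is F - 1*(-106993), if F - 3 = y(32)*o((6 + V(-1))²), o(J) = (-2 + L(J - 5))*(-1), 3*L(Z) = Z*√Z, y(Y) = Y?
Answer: 107060 - 1280*√5/3 ≈ 1.0611e+5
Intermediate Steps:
L(Z) = Z^(3/2)/3 (L(Z) = (Z*√Z)/3 = Z^(3/2)/3)
o(J) = 2 - (-5 + J)^(3/2)/3 (o(J) = (-2 + (J - 5)^(3/2)/3)*(-1) = (-2 + (-5 + J)^(3/2)/3)*(-1) = 2 - (-5 + J)^(3/2)/3)
F = 67 - 1280*√5/3 (F = 3 + 32*(2 - (-5 + (6 - 1)²)^(3/2)/3) = 3 + 32*(2 - (-5 + 5²)^(3/2)/3) = 3 + 32*(2 - (-5 + 25)^(3/2)/3) = 3 + 32*(2 - 40*√5/3) = 3 + (64 - 1280*√5/3) = 67 - 1280*√5/3 ≈ -887.06)
F - 1*(-106993) = (67 - 1280*√5/3) - 1*(-106993) = (67 - 1280*√5/3) + 106993 = 107060 - 1280*√5/3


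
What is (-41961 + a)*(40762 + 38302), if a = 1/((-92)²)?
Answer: -3510025555349/1058 ≈ -3.3176e+9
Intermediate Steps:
a = 1/8464 ≈ 0.00011815
(-41961 + a)*(40762 + 38302) = (-41961 + 1/8464)*(40762 + 38302) = -355157903/8464*79064 = -3510025555349/1058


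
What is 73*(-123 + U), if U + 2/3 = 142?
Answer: 4015/3 ≈ 1338.3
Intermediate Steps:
U = 424/3 (U = -⅔ + 142 = 424/3 ≈ 141.33)
73*(-123 + U) = 73*(-123 + 424/3) = 73*(55/3) = 4015/3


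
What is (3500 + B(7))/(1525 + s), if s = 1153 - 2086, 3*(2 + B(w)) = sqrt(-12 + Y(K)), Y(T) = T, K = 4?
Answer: 1749/296 + I*sqrt(2)/888 ≈ 5.9088 + 0.0015926*I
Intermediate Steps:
B(w) = -2 + 2*I*sqrt(2)/3 (B(w) = -2 + sqrt(-12 + 4)/3 = -2 + sqrt(-8)/3 = -2 + (2*I*sqrt(2))/3 = -2 + 2*I*sqrt(2)/3)
s = -933
(3500 + B(7))/(1525 + s) = (3500 + (-2 + 2*I*sqrt(2)/3))/(1525 - 933) = (3498 + 2*I*sqrt(2)/3)/592 = (3498 + 2*I*sqrt(2)/3)*(1/592) = 1749/296 + I*sqrt(2)/888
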